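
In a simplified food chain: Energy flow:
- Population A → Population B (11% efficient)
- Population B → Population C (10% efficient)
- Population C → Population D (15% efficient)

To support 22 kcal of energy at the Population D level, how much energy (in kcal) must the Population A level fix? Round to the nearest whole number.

Cumulative transfer efficiency: 0.11 × 0.1 × 0.15 = 0.00165
Population A energy = 22 / 0.00165 = 13333 kcal

13333 kcal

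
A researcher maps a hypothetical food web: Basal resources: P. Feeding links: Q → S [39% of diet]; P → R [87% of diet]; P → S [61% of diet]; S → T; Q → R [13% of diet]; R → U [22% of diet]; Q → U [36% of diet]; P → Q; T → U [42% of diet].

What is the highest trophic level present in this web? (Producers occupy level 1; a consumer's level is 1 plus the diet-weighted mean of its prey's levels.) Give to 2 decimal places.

3.61

Q: 1 + 1 = 2
R: 1 + (0.87×1 + 0.13×2) = 2.13
S: 1 + (0.61×1 + 0.39×2) = 2.39
T: 1 + 2.39 = 3.39
U: 1 + (0.36×2 + 0.22×2.13 + 0.42×3.39) = 3.6124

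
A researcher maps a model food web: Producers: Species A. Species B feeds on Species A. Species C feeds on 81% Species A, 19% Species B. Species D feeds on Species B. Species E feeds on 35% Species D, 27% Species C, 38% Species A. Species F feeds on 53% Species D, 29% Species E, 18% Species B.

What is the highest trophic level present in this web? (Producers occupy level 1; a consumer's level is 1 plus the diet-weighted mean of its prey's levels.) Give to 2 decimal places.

3.83

Species B: 1 + 1 = 2
Species C: 1 + (0.81×1 + 0.19×2) = 2.19
Species D: 1 + 2 = 3
Species E: 1 + (0.35×3 + 0.27×2.19 + 0.38×1) = 3.0213
Species F: 1 + (0.53×3 + 0.29×3.0213 + 0.18×2) = 3.826177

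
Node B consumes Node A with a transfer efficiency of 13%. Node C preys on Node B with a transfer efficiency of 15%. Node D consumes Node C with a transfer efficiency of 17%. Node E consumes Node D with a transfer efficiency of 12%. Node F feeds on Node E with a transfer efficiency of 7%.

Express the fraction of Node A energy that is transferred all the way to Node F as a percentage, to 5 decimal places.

Product of link efficiencies: 0.13 × 0.15 × 0.17 × 0.12 × 0.07 = 0.000027846
As a percentage: 0.000027846 × 100 = 0.00278%

0.00278%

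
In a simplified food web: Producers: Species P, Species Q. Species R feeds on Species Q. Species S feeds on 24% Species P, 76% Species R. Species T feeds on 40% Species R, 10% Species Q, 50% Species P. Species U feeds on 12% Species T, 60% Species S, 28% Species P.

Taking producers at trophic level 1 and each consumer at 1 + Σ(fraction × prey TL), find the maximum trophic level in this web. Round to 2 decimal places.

3.22

Species R: 1 + 1 = 2
Species S: 1 + (0.24×1 + 0.76×2) = 2.76
Species T: 1 + (0.4×2 + 0.1×1 + 0.5×1) = 2.4
Species U: 1 + (0.12×2.4 + 0.6×2.76 + 0.28×1) = 3.224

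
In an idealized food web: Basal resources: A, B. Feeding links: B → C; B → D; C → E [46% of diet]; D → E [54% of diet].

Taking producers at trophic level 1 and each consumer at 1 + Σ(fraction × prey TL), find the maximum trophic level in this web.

3

C: 1 + 1 = 2
D: 1 + 1 = 2
E: 1 + (0.46×2 + 0.54×2) = 3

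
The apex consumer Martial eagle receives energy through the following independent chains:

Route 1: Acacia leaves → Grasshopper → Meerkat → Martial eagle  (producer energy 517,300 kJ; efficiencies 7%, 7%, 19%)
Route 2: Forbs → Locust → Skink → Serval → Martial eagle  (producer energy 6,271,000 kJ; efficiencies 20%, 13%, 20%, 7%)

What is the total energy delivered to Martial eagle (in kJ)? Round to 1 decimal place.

2764.3 kJ

Route 1: 517300 × 0.07 × 0.07 × 0.19 = 481.6063 kJ
Route 2: 6271000 × 0.2 × 0.13 × 0.2 × 0.07 = 2282.644 kJ
Total at Martial eagle: 481.6063 + 2282.644 = 2764.2503 kJ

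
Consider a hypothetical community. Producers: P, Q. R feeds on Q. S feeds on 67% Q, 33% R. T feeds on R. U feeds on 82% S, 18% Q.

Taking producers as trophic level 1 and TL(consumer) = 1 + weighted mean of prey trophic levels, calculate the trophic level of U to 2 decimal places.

3.09

R: 1 + 1 = 2
S: 1 + (0.67×1 + 0.33×2) = 2.33
T: 1 + 2 = 3
U: 1 + (0.82×2.33 + 0.18×1) = 3.0906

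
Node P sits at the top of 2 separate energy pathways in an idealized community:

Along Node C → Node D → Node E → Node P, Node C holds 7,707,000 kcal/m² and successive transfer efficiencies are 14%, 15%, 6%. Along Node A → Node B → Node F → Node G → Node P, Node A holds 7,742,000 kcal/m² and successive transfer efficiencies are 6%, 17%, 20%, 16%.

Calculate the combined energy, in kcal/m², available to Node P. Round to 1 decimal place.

12237.8 kcal/m²

Via Node C: 7707000 × 0.14 × 0.15 × 0.06 = 9710.82 kcal/m²
Via Node A: 7742000 × 0.06 × 0.17 × 0.2 × 0.16 = 2526.9888 kcal/m²
Total at Node P: 9710.82 + 2526.9888 = 12237.8088 kcal/m²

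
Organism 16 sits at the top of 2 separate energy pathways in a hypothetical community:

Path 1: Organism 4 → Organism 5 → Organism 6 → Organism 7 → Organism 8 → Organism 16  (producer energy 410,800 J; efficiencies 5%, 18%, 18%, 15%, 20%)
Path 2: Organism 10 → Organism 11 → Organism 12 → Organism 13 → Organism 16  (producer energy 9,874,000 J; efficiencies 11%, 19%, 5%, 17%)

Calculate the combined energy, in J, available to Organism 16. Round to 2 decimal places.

Path 1: 410800 × 0.05 × 0.18 × 0.18 × 0.15 × 0.2 = 19.96488 J
Path 2: 9874000 × 0.11 × 0.19 × 0.05 × 0.17 = 1754.1161 J
Total at Organism 16: 19.96488 + 1754.1161 = 1774.08098 J

1774.08 J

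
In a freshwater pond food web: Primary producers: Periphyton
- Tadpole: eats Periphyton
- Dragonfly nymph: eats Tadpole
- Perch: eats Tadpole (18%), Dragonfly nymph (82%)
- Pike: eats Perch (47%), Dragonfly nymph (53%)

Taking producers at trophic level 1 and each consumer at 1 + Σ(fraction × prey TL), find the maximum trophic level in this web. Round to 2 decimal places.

4.39

Tadpole: 1 + 1 = 2
Dragonfly nymph: 1 + 2 = 3
Perch: 1 + (0.18×2 + 0.82×3) = 3.82
Pike: 1 + (0.47×3.82 + 0.53×3) = 4.3854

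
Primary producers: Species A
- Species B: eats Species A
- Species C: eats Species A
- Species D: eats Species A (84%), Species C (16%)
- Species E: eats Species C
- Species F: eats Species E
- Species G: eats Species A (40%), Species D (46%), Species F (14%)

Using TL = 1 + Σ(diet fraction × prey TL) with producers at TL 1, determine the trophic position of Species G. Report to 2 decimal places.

2.95

Species B: 1 + 1 = 2
Species C: 1 + 1 = 2
Species D: 1 + (0.84×1 + 0.16×2) = 2.16
Species E: 1 + 2 = 3
Species F: 1 + 3 = 4
Species G: 1 + (0.4×1 + 0.46×2.16 + 0.14×4) = 2.9536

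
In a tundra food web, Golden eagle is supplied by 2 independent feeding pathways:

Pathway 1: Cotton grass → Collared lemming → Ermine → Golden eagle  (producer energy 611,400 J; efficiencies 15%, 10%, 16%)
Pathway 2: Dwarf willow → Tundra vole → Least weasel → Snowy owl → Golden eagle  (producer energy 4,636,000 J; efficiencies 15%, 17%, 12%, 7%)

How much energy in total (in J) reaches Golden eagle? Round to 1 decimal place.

Pathway 1: 611400 × 0.15 × 0.1 × 0.16 = 1467.36 J
Pathway 2: 4636000 × 0.15 × 0.17 × 0.12 × 0.07 = 993.0312 J
Total at Golden eagle: 1467.36 + 993.0312 = 2460.3912 J

2460.4 J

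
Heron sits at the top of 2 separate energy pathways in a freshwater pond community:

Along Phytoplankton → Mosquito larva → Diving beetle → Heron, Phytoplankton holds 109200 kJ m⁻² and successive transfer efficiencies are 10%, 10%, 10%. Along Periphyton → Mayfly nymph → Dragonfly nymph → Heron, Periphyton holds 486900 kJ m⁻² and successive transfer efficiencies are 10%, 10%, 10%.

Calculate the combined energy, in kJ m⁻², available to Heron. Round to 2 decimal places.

596.10 kJ m⁻²

Via Phytoplankton: 109200 × 0.1 × 0.1 × 0.1 = 109.2 kJ m⁻²
Via Periphyton: 486900 × 0.1 × 0.1 × 0.1 = 486.9 kJ m⁻²
Total at Heron: 109.2 + 486.9 = 596.1 kJ m⁻²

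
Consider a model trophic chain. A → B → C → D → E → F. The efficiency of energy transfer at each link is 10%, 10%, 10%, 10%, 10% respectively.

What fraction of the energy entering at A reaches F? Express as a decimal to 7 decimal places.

Product of link efficiencies: 0.1 × 0.1 × 0.1 × 0.1 × 0.1 = 0.00001

0.0000100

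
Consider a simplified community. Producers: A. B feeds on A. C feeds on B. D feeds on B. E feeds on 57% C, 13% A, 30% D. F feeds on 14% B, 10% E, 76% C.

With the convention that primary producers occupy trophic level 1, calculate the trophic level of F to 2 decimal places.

3.93

B: 1 + 1 = 2
C: 1 + 2 = 3
D: 1 + 2 = 3
E: 1 + (0.57×3 + 0.13×1 + 0.3×3) = 3.74
F: 1 + (0.14×2 + 0.1×3.74 + 0.76×3) = 3.934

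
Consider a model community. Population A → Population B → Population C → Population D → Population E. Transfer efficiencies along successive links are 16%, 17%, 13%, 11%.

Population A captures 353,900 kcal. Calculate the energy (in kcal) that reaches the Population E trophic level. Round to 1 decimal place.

Population B: 353900 × 0.16 = 56624 kcal
Population C: 56624 × 0.17 = 9626.08 kcal
Population D: 9626.08 × 0.13 = 1251.3904 kcal
Population E: 1251.3904 × 0.11 = 137.652944 kcal

137.7 kcal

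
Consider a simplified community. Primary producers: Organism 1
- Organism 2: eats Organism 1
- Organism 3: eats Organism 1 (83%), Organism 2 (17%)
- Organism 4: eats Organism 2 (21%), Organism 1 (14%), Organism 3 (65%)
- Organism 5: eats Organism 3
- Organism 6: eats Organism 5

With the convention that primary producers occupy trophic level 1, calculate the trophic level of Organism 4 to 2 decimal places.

2.97

Organism 2: 1 + 1 = 2
Organism 3: 1 + (0.83×1 + 0.17×2) = 2.17
Organism 4: 1 + (0.21×2 + 0.14×1 + 0.65×2.17) = 2.9705
Organism 5: 1 + 2.17 = 3.17
Organism 6: 1 + 3.17 = 4.17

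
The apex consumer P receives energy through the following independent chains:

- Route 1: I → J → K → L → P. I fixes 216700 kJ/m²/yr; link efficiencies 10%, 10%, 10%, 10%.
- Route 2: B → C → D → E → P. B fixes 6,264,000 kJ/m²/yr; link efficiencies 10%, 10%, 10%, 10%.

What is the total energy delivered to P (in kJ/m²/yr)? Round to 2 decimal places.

648.07 kJ/m²/yr

Route 1: 216700 × 0.1 × 0.1 × 0.1 × 0.1 = 21.67 kJ/m²/yr
Route 2: 6264000 × 0.1 × 0.1 × 0.1 × 0.1 = 626.4 kJ/m²/yr
Total at P: 21.67 + 626.4 = 648.07 kJ/m²/yr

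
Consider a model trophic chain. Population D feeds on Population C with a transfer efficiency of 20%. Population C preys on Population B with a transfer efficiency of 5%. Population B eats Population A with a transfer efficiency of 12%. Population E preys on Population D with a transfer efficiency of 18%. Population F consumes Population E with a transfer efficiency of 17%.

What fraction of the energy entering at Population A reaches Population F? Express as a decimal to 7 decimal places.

Product of link efficiencies: 0.12 × 0.05 × 0.2 × 0.18 × 0.17 = 0.00003672

0.0000367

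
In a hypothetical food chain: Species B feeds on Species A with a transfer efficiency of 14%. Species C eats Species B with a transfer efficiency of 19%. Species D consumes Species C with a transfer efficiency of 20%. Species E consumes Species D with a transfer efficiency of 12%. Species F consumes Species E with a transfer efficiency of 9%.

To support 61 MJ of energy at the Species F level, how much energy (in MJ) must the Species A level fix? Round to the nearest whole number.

Cumulative transfer efficiency: 0.14 × 0.19 × 0.2 × 0.12 × 0.09 = 0.000057456
Species A energy = 61 / 0.000057456 = 1061682 MJ

1061682 MJ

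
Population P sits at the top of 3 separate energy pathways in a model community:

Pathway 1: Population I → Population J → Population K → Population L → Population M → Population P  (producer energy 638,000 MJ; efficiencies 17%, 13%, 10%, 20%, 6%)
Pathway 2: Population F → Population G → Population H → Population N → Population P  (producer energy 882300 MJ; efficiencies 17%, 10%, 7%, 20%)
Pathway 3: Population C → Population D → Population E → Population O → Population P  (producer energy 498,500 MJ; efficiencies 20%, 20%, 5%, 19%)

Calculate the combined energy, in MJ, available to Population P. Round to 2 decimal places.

416.34 MJ

Pathway 1: 638000 × 0.17 × 0.13 × 0.1 × 0.2 × 0.06 = 16.91976 MJ
Pathway 2: 882300 × 0.17 × 0.1 × 0.07 × 0.2 = 209.9874 MJ
Pathway 3: 498500 × 0.2 × 0.2 × 0.05 × 0.19 = 189.43 MJ
Total at Population P: 16.91976 + 209.9874 + 189.43 = 416.33716 MJ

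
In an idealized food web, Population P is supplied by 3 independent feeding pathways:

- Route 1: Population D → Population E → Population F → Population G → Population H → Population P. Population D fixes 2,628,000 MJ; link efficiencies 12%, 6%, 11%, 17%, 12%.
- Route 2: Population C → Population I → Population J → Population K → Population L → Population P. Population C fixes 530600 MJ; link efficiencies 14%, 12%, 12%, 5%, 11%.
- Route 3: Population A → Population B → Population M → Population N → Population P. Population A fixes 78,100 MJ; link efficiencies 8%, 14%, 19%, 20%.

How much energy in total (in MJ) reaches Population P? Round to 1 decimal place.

81.6 MJ

Route 1: 2628000 × 0.12 × 0.06 × 0.11 × 0.17 × 0.12 = 42.4600704 MJ
Route 2: 530600 × 0.14 × 0.12 × 0.12 × 0.05 × 0.11 = 5.8832928 MJ
Route 3: 78100 × 0.08 × 0.14 × 0.19 × 0.2 = 33.23936 MJ
Total at Population P: 42.4600704 + 5.8832928 + 33.23936 = 81.5827232 MJ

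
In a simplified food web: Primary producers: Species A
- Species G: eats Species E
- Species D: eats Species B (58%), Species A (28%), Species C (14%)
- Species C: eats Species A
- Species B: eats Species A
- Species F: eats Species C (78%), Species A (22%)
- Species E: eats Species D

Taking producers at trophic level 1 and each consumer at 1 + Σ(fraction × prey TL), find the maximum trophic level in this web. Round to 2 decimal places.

Species B: 1 + 1 = 2
Species C: 1 + 1 = 2
Species D: 1 + (0.58×2 + 0.28×1 + 0.14×2) = 2.72
Species E: 1 + 2.72 = 3.72
Species F: 1 + (0.78×2 + 0.22×1) = 2.78
Species G: 1 + 3.72 = 4.72

4.72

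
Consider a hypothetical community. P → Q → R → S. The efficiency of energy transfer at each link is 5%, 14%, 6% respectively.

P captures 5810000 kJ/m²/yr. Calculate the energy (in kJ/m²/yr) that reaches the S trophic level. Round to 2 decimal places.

2440.20 kJ/m²/yr

Q: 5810000 × 0.05 = 290500 kJ/m²/yr
R: 290500 × 0.14 = 40670 kJ/m²/yr
S: 40670 × 0.06 = 2440.2 kJ/m²/yr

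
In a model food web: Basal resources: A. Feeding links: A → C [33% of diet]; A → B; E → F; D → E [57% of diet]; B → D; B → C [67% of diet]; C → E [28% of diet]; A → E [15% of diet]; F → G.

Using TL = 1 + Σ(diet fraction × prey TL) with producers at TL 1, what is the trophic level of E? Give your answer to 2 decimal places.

3.61

B: 1 + 1 = 2
C: 1 + (0.67×2 + 0.33×1) = 2.67
D: 1 + 2 = 3
E: 1 + (0.57×3 + 0.15×1 + 0.28×2.67) = 3.6076
F: 1 + 3.6076 = 4.6076
G: 1 + 4.6076 = 5.6076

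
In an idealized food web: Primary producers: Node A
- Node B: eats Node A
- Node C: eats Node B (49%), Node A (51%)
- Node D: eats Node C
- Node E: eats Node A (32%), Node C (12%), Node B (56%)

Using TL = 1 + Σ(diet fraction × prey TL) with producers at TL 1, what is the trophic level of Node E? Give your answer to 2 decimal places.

2.74

Node B: 1 + 1 = 2
Node C: 1 + (0.49×2 + 0.51×1) = 2.49
Node D: 1 + 2.49 = 3.49
Node E: 1 + (0.32×1 + 0.12×2.49 + 0.56×2) = 2.7388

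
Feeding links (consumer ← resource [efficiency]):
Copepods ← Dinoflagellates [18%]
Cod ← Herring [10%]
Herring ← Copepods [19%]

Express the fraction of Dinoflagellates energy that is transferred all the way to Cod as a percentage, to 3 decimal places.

0.342%

Product of link efficiencies: 0.18 × 0.19 × 0.1 = 0.00342
As a percentage: 0.00342 × 100 = 0.342%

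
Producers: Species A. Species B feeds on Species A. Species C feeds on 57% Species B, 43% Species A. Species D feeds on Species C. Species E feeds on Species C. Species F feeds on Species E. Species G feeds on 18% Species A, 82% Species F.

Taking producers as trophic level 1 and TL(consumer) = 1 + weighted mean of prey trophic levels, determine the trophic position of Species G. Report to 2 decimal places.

4.93

Species B: 1 + 1 = 2
Species C: 1 + (0.57×2 + 0.43×1) = 2.57
Species D: 1 + 2.57 = 3.57
Species E: 1 + 2.57 = 3.57
Species F: 1 + 3.57 = 4.57
Species G: 1 + (0.18×1 + 0.82×4.57) = 4.9274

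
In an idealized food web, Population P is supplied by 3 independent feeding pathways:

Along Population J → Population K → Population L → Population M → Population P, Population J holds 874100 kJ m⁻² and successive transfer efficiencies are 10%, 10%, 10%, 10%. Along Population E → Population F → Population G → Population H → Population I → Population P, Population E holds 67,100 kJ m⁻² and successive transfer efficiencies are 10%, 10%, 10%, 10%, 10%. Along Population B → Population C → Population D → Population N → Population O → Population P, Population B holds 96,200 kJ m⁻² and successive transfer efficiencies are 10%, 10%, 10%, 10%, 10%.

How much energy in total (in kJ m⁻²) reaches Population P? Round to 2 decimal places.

Via Population J: 874100 × 0.1 × 0.1 × 0.1 × 0.1 = 87.41 kJ m⁻²
Via Population E: 67100 × 0.1 × 0.1 × 0.1 × 0.1 × 0.1 = 0.671 kJ m⁻²
Via Population B: 96200 × 0.1 × 0.1 × 0.1 × 0.1 × 0.1 = 0.962 kJ m⁻²
Total at Population P: 87.41 + 0.671 + 0.962 = 89.043 kJ m⁻²

89.04 kJ m⁻²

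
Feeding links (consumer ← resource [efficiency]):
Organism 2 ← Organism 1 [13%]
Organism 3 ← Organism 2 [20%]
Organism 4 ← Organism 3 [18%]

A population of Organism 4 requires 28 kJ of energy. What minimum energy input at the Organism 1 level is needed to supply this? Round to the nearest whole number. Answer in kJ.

5983 kJ

Cumulative transfer efficiency: 0.13 × 0.2 × 0.18 = 0.00468
Organism 1 energy = 28 / 0.00468 = 5983 kJ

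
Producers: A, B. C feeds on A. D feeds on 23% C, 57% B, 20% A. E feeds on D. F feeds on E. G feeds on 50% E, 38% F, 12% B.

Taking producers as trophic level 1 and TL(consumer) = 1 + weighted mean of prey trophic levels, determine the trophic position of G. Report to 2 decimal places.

4.34

C: 1 + 1 = 2
D: 1 + (0.23×2 + 0.57×1 + 0.2×1) = 2.23
E: 1 + 2.23 = 3.23
F: 1 + 3.23 = 4.23
G: 1 + (0.5×3.23 + 0.38×4.23 + 0.12×1) = 4.3424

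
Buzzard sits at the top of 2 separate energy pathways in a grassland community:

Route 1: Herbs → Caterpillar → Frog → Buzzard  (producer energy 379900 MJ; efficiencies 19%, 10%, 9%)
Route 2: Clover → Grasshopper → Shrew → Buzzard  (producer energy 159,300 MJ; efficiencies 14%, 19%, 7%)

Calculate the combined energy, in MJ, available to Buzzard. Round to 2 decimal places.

946.25 MJ

Route 1: 379900 × 0.19 × 0.1 × 0.09 = 649.629 MJ
Route 2: 159300 × 0.14 × 0.19 × 0.07 = 296.6166 MJ
Total at Buzzard: 649.629 + 296.6166 = 946.2456 MJ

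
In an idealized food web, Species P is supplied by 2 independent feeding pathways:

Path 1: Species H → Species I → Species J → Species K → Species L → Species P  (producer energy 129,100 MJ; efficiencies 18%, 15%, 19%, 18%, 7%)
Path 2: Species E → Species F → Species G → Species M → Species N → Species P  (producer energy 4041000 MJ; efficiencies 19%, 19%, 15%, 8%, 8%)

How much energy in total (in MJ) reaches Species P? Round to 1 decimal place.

148.4 MJ

Path 1: 129100 × 0.18 × 0.15 × 0.19 × 0.18 × 0.07 = 8.3447658 MJ
Path 2: 4041000 × 0.19 × 0.19 × 0.15 × 0.08 × 0.08 = 140.044896 MJ
Total at Species P: 8.3447658 + 140.044896 = 148.3896618 MJ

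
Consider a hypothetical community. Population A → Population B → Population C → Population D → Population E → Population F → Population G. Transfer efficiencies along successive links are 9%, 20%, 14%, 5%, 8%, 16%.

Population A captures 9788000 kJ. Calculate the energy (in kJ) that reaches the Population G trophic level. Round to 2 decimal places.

15.79 kJ

Population B: 9788000 × 0.09 = 880920 kJ
Population C: 880920 × 0.2 = 176184 kJ
Population D: 176184 × 0.14 = 24665.76 kJ
Population E: 24665.76 × 0.05 = 1233.288 kJ
Population F: 1233.288 × 0.08 = 98.66304 kJ
Population G: 98.66304 × 0.16 = 15.7860864 kJ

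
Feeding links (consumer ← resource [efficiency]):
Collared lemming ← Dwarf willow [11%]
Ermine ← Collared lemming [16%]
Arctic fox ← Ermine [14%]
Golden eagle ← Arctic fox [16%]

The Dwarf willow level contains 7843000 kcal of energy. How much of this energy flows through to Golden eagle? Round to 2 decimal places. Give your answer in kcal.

3092.02 kcal

Collared lemming: 7843000 × 0.11 = 862730 kcal
Ermine: 862730 × 0.16 = 138036.8 kcal
Arctic fox: 138036.8 × 0.14 = 19325.152 kcal
Golden eagle: 19325.152 × 0.16 = 3092.02432 kcal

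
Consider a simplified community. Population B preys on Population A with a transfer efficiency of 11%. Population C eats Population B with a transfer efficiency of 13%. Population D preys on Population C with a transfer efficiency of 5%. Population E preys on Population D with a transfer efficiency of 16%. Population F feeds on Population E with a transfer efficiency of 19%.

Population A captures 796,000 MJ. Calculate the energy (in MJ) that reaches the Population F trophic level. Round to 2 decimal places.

Population B: 796000 × 0.11 = 87560 MJ
Population C: 87560 × 0.13 = 11382.8 MJ
Population D: 11382.8 × 0.05 = 569.14 MJ
Population E: 569.14 × 0.16 = 91.0624 MJ
Population F: 91.0624 × 0.19 = 17.301856 MJ

17.30 MJ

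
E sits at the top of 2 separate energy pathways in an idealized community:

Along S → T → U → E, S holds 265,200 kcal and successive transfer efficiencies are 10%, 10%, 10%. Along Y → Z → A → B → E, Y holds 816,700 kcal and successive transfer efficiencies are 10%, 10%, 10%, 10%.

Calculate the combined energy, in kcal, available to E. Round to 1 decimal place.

346.9 kcal

Via S: 265200 × 0.1 × 0.1 × 0.1 = 265.2 kcal
Via Y: 816700 × 0.1 × 0.1 × 0.1 × 0.1 = 81.67 kcal
Total at E: 265.2 + 81.67 = 346.87 kcal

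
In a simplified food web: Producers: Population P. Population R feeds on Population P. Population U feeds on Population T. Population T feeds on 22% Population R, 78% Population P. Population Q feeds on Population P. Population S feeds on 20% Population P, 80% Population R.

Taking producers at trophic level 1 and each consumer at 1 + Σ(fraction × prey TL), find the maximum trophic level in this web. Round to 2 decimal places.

3.22

Population Q: 1 + 1 = 2
Population R: 1 + 1 = 2
Population S: 1 + (0.2×1 + 0.8×2) = 2.8
Population T: 1 + (0.22×2 + 0.78×1) = 2.22
Population U: 1 + 2.22 = 3.22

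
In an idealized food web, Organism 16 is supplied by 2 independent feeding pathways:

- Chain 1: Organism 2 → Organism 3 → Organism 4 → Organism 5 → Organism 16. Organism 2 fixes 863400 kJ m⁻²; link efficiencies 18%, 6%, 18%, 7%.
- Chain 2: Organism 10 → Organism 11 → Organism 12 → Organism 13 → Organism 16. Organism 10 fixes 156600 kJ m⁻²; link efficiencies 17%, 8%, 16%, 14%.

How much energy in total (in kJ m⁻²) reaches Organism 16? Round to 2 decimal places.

Chain 1: 863400 × 0.18 × 0.06 × 0.18 × 0.07 = 117.491472 kJ m⁻²
Chain 2: 156600 × 0.17 × 0.08 × 0.16 × 0.14 = 47.706624 kJ m⁻²
Total at Organism 16: 117.491472 + 47.706624 = 165.198096 kJ m⁻²

165.20 kJ m⁻²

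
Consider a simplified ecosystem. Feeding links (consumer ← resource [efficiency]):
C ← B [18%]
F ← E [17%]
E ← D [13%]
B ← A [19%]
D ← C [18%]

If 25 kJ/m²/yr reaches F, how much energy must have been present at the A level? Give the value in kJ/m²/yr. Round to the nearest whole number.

183759 kJ/m²/yr

Cumulative transfer efficiency: 0.19 × 0.18 × 0.18 × 0.13 × 0.17 = 0.0001360476
A energy = 25 / 0.0001360476 = 183759 kJ/m²/yr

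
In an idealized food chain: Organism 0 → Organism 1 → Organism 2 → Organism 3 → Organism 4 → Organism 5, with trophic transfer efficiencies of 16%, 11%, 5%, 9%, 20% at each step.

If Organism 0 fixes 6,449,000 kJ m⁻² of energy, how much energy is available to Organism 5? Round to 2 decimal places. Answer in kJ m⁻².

102.15 kJ m⁻²

Organism 1: 6449000 × 0.16 = 1031840 kJ m⁻²
Organism 2: 1031840 × 0.11 = 113502.4 kJ m⁻²
Organism 3: 113502.4 × 0.05 = 5675.12 kJ m⁻²
Organism 4: 5675.12 × 0.09 = 510.7608 kJ m⁻²
Organism 5: 510.7608 × 0.2 = 102.15216 kJ m⁻²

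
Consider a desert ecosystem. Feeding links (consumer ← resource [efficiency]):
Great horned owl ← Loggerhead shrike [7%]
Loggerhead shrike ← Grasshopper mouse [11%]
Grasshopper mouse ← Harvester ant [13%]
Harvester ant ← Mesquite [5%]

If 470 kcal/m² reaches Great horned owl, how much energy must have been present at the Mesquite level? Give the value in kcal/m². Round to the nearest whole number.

Cumulative transfer efficiency: 0.05 × 0.13 × 0.11 × 0.07 = 0.00005005
Mesquite energy = 470 / 0.00005005 = 9390609 kcal/m²

9390609 kcal/m²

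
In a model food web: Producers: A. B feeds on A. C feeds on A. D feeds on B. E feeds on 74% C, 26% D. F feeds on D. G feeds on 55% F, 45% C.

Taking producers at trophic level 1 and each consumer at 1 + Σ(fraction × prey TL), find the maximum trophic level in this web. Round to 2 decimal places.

B: 1 + 1 = 2
C: 1 + 1 = 2
D: 1 + 2 = 3
E: 1 + (0.74×2 + 0.26×3) = 3.26
F: 1 + 3 = 4
G: 1 + (0.55×4 + 0.45×2) = 4.1

4.10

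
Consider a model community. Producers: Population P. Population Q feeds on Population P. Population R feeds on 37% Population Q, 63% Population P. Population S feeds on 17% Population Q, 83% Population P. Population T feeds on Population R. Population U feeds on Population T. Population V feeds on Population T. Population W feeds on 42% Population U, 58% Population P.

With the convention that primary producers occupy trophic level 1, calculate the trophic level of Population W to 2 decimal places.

Population Q: 1 + 1 = 2
Population R: 1 + (0.37×2 + 0.63×1) = 2.37
Population S: 1 + (0.17×2 + 0.83×1) = 2.17
Population T: 1 + 2.37 = 3.37
Population U: 1 + 3.37 = 4.37
Population V: 1 + 3.37 = 4.37
Population W: 1 + (0.42×4.37 + 0.58×1) = 3.4154

3.42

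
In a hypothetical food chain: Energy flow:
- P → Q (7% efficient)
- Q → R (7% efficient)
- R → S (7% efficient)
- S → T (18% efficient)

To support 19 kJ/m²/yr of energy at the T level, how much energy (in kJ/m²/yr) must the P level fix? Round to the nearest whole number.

Cumulative transfer efficiency: 0.07 × 0.07 × 0.07 × 0.18 = 0.00006174
P energy = 19 / 0.00006174 = 307742 kJ/m²/yr

307742 kJ/m²/yr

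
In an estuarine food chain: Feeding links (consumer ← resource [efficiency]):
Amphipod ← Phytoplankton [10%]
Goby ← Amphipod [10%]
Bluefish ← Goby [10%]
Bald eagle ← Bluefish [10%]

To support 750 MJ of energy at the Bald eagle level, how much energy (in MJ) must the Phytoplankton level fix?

7500000 MJ

Cumulative transfer efficiency: 0.1 × 0.1 × 0.1 × 0.1 = 0.0001
Phytoplankton energy = 750 / 0.0001 = 7500000 MJ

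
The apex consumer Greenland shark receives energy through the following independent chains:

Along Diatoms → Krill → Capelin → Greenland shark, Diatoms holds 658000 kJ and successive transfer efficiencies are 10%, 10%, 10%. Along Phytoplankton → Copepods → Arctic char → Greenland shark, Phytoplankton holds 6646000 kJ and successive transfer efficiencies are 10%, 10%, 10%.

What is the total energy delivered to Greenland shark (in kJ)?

7304 kJ

Via Diatoms: 658000 × 0.1 × 0.1 × 0.1 = 658 kJ
Via Phytoplankton: 6646000 × 0.1 × 0.1 × 0.1 = 6646 kJ
Total at Greenland shark: 658 + 6646 = 7304 kJ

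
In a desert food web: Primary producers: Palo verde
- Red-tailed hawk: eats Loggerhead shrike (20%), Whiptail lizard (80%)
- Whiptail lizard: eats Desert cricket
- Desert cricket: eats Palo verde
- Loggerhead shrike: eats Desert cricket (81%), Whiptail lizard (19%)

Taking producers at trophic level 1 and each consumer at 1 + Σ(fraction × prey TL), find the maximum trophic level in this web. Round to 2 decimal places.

4.04

Desert cricket: 1 + 1 = 2
Whiptail lizard: 1 + 2 = 3
Loggerhead shrike: 1 + (0.81×2 + 0.19×3) = 3.19
Red-tailed hawk: 1 + (0.2×3.19 + 0.8×3) = 4.038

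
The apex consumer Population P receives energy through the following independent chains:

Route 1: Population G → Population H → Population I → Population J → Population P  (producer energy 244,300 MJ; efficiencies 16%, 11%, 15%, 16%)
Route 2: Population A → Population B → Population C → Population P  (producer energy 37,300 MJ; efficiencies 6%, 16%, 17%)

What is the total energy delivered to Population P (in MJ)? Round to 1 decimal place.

Route 1: 244300 × 0.16 × 0.11 × 0.15 × 0.16 = 103.19232 MJ
Route 2: 37300 × 0.06 × 0.16 × 0.17 = 60.8736 MJ
Total at Population P: 103.19232 + 60.8736 = 164.06592 MJ

164.1 MJ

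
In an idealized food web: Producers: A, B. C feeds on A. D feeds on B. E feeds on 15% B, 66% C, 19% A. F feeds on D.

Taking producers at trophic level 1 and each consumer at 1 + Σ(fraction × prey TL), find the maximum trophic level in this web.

C: 1 + 1 = 2
D: 1 + 1 = 2
E: 1 + (0.15×1 + 0.66×2 + 0.19×1) = 2.66
F: 1 + 2 = 3

3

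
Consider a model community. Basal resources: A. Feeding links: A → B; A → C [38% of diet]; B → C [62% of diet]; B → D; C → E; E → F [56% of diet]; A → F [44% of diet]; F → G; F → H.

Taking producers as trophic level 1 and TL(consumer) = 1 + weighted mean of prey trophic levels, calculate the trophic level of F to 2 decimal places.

3.47

B: 1 + 1 = 2
C: 1 + (0.38×1 + 0.62×2) = 2.62
D: 1 + 2 = 3
E: 1 + 2.62 = 3.62
F: 1 + (0.56×3.62 + 0.44×1) = 3.4672
G: 1 + 3.4672 = 4.4672
H: 1 + 3.4672 = 4.4672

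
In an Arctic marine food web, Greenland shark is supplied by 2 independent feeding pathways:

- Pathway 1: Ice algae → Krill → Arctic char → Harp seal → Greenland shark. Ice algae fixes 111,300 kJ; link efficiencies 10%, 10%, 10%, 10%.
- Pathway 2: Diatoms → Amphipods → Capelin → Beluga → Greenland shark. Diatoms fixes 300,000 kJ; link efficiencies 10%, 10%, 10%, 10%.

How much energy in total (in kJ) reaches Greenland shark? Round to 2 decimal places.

Pathway 1: 111300 × 0.1 × 0.1 × 0.1 × 0.1 = 11.13 kJ
Pathway 2: 300000 × 0.1 × 0.1 × 0.1 × 0.1 = 30 kJ
Total at Greenland shark: 11.13 + 30 = 41.13 kJ

41.13 kJ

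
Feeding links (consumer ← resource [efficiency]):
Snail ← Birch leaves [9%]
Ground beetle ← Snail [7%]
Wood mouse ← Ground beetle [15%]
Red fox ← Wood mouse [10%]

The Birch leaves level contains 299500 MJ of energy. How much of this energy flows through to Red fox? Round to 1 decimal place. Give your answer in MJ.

Snail: 299500 × 0.09 = 26955 MJ
Ground beetle: 26955 × 0.07 = 1886.85 MJ
Wood mouse: 1886.85 × 0.15 = 283.0275 MJ
Red fox: 283.0275 × 0.1 = 28.30275 MJ

28.3 MJ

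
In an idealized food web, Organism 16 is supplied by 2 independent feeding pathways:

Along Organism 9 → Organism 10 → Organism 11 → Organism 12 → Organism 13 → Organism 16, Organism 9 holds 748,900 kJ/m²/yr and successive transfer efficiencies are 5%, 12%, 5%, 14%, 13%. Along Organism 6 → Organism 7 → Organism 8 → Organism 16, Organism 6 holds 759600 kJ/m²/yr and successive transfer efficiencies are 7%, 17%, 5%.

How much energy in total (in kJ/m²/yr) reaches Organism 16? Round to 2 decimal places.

Via Organism 9: 748900 × 0.05 × 0.12 × 0.05 × 0.14 × 0.13 = 4.088994 kJ/m²/yr
Via Organism 6: 759600 × 0.07 × 0.17 × 0.05 = 451.962 kJ/m²/yr
Total at Organism 16: 4.088994 + 451.962 = 456.050994 kJ/m²/yr

456.05 kJ/m²/yr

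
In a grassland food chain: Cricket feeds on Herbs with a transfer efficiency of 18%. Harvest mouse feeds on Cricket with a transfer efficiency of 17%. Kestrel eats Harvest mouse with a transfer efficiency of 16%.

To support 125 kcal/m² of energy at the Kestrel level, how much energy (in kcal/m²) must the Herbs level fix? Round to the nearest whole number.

25531 kcal/m²

Cumulative transfer efficiency: 0.18 × 0.17 × 0.16 = 0.004896
Herbs energy = 125 / 0.004896 = 25531 kcal/m²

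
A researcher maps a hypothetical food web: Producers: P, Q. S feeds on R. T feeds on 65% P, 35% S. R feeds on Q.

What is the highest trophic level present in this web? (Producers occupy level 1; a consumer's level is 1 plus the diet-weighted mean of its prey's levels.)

3

R: 1 + 1 = 2
S: 1 + 2 = 3
T: 1 + (0.65×1 + 0.35×3) = 2.7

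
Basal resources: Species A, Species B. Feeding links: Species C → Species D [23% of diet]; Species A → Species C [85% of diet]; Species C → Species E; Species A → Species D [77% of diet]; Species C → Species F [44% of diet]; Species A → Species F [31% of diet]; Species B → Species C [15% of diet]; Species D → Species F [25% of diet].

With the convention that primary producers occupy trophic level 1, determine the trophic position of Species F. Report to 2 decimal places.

2.75

Species C: 1 + (0.85×1 + 0.15×1) = 2
Species D: 1 + (0.23×2 + 0.77×1) = 2.23
Species E: 1 + 2 = 3
Species F: 1 + (0.25×2.23 + 0.44×2 + 0.31×1) = 2.7475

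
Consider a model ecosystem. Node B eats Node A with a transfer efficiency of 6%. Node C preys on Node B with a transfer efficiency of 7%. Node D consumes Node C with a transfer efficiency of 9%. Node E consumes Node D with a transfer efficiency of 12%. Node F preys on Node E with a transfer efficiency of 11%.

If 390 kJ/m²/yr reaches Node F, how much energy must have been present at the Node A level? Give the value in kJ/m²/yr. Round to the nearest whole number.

78162578 kJ/m²/yr

Cumulative transfer efficiency: 0.06 × 0.07 × 0.09 × 0.12 × 0.11 = 0.0000049896
Node A energy = 390 / 0.0000049896 = 78162578 kJ/m²/yr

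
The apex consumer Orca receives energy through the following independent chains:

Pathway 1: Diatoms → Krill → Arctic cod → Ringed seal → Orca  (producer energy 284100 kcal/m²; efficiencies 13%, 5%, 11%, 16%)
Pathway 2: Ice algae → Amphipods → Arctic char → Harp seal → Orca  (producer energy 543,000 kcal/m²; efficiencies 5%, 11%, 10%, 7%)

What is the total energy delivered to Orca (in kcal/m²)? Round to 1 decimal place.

53.4 kcal/m²

Pathway 1: 284100 × 0.13 × 0.05 × 0.11 × 0.16 = 32.50104 kcal/m²
Pathway 2: 543000 × 0.05 × 0.11 × 0.1 × 0.07 = 20.9055 kcal/m²
Total at Orca: 32.50104 + 20.9055 = 53.40654 kcal/m²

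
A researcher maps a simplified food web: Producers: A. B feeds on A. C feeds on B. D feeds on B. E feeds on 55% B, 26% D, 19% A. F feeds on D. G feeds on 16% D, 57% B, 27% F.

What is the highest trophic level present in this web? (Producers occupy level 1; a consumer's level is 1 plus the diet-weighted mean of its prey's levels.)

B: 1 + 1 = 2
C: 1 + 2 = 3
D: 1 + 2 = 3
E: 1 + (0.55×2 + 0.26×3 + 0.19×1) = 3.07
F: 1 + 3 = 4
G: 1 + (0.16×3 + 0.57×2 + 0.27×4) = 3.7

4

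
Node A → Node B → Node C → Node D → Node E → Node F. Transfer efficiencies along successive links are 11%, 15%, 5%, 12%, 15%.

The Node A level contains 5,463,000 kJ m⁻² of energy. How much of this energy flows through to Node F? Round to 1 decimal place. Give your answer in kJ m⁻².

Node B: 5463000 × 0.11 = 600930 kJ m⁻²
Node C: 600930 × 0.15 = 90139.5 kJ m⁻²
Node D: 90139.5 × 0.05 = 4506.975 kJ m⁻²
Node E: 4506.975 × 0.12 = 540.837 kJ m⁻²
Node F: 540.837 × 0.15 = 81.12555 kJ m⁻²

81.1 kJ m⁻²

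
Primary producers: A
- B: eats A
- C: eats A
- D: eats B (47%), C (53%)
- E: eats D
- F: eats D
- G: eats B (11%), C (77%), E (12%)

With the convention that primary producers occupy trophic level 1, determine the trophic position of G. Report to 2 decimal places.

3.24

B: 1 + 1 = 2
C: 1 + 1 = 2
D: 1 + (0.47×2 + 0.53×2) = 3
E: 1 + 3 = 4
F: 1 + 3 = 4
G: 1 + (0.11×2 + 0.77×2 + 0.12×4) = 3.24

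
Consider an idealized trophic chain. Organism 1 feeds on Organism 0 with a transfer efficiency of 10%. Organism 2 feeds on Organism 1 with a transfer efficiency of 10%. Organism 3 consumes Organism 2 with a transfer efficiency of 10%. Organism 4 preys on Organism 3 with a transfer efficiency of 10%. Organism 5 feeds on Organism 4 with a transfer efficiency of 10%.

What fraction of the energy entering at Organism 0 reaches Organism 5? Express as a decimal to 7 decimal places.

0.0000100

Product of link efficiencies: 0.1 × 0.1 × 0.1 × 0.1 × 0.1 = 0.00001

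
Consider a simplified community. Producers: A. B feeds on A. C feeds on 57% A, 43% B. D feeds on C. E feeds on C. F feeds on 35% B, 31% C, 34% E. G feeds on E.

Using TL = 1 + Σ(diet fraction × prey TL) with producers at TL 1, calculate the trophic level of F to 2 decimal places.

B: 1 + 1 = 2
C: 1 + (0.57×1 + 0.43×2) = 2.43
D: 1 + 2.43 = 3.43
E: 1 + 2.43 = 3.43
F: 1 + (0.35×2 + 0.31×2.43 + 0.34×3.43) = 3.6195
G: 1 + 3.43 = 4.43

3.62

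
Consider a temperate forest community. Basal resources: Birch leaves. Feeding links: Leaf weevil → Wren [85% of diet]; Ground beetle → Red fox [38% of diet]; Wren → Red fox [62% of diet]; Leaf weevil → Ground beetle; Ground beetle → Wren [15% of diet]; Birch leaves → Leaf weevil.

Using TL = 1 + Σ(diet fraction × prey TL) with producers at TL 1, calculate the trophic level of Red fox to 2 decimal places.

Leaf weevil: 1 + 1 = 2
Ground beetle: 1 + 2 = 3
Wren: 1 + (0.85×2 + 0.15×3) = 3.15
Red fox: 1 + (0.62×3.15 + 0.38×3) = 4.093

4.09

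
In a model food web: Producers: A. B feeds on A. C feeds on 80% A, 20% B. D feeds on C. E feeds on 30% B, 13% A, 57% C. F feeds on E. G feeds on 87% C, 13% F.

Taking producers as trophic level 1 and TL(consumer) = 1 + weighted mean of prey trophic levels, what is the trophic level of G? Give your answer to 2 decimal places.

3.43

B: 1 + 1 = 2
C: 1 + (0.8×1 + 0.2×2) = 2.2
D: 1 + 2.2 = 3.2
E: 1 + (0.3×2 + 0.13×1 + 0.57×2.2) = 2.984
F: 1 + 2.984 = 3.984
G: 1 + (0.87×2.2 + 0.13×3.984) = 3.43192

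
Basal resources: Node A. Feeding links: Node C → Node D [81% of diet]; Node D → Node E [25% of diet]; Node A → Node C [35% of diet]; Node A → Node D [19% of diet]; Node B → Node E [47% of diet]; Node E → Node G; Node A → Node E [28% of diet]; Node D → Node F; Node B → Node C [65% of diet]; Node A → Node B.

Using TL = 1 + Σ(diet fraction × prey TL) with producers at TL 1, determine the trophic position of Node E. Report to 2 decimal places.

Node B: 1 + 1 = 2
Node C: 1 + (0.65×2 + 0.35×1) = 2.65
Node D: 1 + (0.81×2.65 + 0.19×1) = 3.3365
Node E: 1 + (0.47×2 + 0.25×3.3365 + 0.28×1) = 3.054125
Node F: 1 + 3.3365 = 4.3365
Node G: 1 + 3.054125 = 4.054125

3.05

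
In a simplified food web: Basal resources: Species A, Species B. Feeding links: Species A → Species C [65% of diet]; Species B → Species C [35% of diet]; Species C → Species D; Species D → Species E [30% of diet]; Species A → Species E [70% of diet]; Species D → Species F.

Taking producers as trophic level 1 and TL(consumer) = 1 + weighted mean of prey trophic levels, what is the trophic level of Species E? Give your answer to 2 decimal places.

Species C: 1 + (0.65×1 + 0.35×1) = 2
Species D: 1 + 2 = 3
Species E: 1 + (0.3×3 + 0.7×1) = 2.6
Species F: 1 + 3 = 4

2.60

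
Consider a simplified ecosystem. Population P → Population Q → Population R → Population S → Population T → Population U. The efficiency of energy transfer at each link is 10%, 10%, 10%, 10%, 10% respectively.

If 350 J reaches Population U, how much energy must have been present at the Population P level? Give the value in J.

35000000 J

Cumulative transfer efficiency: 0.1 × 0.1 × 0.1 × 0.1 × 0.1 = 0.00001
Population P energy = 350 / 0.00001 = 35000000 J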